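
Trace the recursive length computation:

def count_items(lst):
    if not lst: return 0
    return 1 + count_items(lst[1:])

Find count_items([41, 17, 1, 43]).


count_items([41, 17, 1, 43]) = 1 + count_items([17, 1, 43])
count_items([17, 1, 43]) = 1 + count_items([1, 43])
count_items([1, 43]) = 1 + count_items([43])
count_items([43]) = 1 + count_items([])
count_items([]) = 0  (base case)
Unwinding: 1 + 1 + 1 + 1 + 0 = 4

4


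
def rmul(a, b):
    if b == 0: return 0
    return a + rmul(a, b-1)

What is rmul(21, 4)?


rmul(21, 4) = 21 + rmul(21, 3)
rmul(21, 3) = 21 + rmul(21, 2)
rmul(21, 2) = 21 + rmul(21, 1)
rmul(21, 1) = 21 + rmul(21, 0)
rmul(21, 0) = 0  (base case)
Total: 21 + 21 + 21 + 21 + 0 = 84

84


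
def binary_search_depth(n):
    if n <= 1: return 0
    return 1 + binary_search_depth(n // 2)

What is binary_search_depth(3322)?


3322 / 2 = 1661
1661 / 2 = 830
830 / 2 = 415
415 / 2 = 207
207 / 2 = 103
103 / 2 = 51
51 / 2 = 25
25 / 2 = 12
12 / 2 = 6
6 / 2 = 3
3 / 2 = 1
Reached 1 after 11 halvings

11


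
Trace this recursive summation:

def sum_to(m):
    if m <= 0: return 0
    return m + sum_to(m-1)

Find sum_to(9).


sum_to(9)
= 9 + 8 + 7 + 6 + 5 + 4 + 3 + 2 + 1 + sum_to(0)
= 9 + 8 + 7 + 6 + 5 + 4 + 3 + 2 + 1 + 0
= 45

45


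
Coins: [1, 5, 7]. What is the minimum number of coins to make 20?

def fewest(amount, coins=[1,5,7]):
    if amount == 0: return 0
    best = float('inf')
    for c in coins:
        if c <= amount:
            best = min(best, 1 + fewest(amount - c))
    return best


Building up with DP:
fewest(0) = 0
fewest(1) = min(1+fewest(0)=1+0=1) = 1
fewest(2) = min(1+fewest(1)=1+1=2) = 2
fewest(3) = min(1+fewest(2)=1+2=3) = 3
fewest(4) = min(1+fewest(3)=1+3=4) = 4
fewest(5) = min(1+fewest(4)=1+4=5, 1+fewest(0)=1+0=1) = 1
fewest(6) = min(1+fewest(5)=1+1=2, 1+fewest(1)=1+1=2) = 2
fewest(7) = min(1+fewest(6)=1+2=3, 1+fewest(2)=1+2=3, 1+fewest(0)=1+0=1) = 1
fewest(8) = min(1+fewest(7)=1+1=2, 1+fewest(3)=1+3=4, 1+fewest(1)=1+1=2) = 2
fewest(9) = min(1+fewest(8)=1+2=3, 1+fewest(4)=1+4=5, 1+fewest(2)=1+2=3) = 3
fewest(10) = min(1+fewest(9)=1+3=4, 1+fewest(5)=1+1=2, 1+fewest(3)=1+3=4) = 2
fewest(11) = min(1+fewest(10)=1+2=3, 1+fewest(6)=1+2=3, 1+fewest(4)=1+4=5) = 3
fewest(12) = min(1+fewest(11)=1+3=4, 1+fewest(7)=1+1=2, 1+fewest(5)=1+1=2) = 2
fewest(13) = min(1+fewest(12)=1+2=3, 1+fewest(8)=1+2=3, 1+fewest(6)=1+2=3) = 3
fewest(14) = min(1+fewest(13)=1+3=4, 1+fewest(9)=1+3=4, 1+fewest(7)=1+1=2) = 2
fewest(15) = min(1+fewest(14)=1+2=3, 1+fewest(10)=1+2=3, 1+fewest(8)=1+2=3) = 3
fewest(16) = min(1+fewest(15)=1+3=4, 1+fewest(11)=1+3=4, 1+fewest(9)=1+3=4) = 4
fewest(17) = min(1+fewest(16)=1+4=5, 1+fewest(12)=1+2=3, 1+fewest(10)=1+2=3) = 3
fewest(18) = min(1+fewest(17)=1+3=4, 1+fewest(13)=1+3=4, 1+fewest(11)=1+3=4) = 4
fewest(19) = min(1+fewest(18)=1+4=5, 1+fewest(14)=1+2=3, 1+fewest(12)=1+2=3) = 3
fewest(20) = min(1+fewest(19)=1+3=4, 1+fewest(15)=1+3=4, 1+fewest(13)=1+3=4) = 4

4


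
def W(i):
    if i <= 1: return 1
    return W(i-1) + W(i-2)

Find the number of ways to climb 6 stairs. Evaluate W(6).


Building up from base cases:
W(0) = 1
W(1) = 1
W(2) = W(1) + W(0) = 1 + 1 = 2
W(3) = W(2) + W(1) = 2 + 1 = 3
W(4) = W(3) + W(2) = 3 + 2 = 5
W(5) = W(4) + W(3) = 5 + 3 = 8
W(6) = W(5) + W(4) = 8 + 5 = 13

13


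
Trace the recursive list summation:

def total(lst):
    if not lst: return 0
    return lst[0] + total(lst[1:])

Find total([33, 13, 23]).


total([33, 13, 23]) = 33 + total([13, 23])
total([13, 23]) = 13 + total([23])
total([23]) = 23 + total([])
total([]) = 0  (base case)
Total: 33 + 13 + 23 + 0 = 69

69


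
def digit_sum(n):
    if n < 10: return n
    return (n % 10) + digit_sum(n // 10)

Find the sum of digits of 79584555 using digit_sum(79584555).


digit_sum(79584555) = 5 + digit_sum(7958455)
digit_sum(7958455) = 5 + digit_sum(795845)
digit_sum(795845) = 5 + digit_sum(79584)
digit_sum(79584) = 4 + digit_sum(7958)
digit_sum(7958) = 8 + digit_sum(795)
digit_sum(795) = 5 + digit_sum(79)
digit_sum(79) = 9 + digit_sum(7)
digit_sum(7) = 7  (base case)
Total: 5 + 5 + 5 + 4 + 8 + 5 + 9 + 7 = 48

48


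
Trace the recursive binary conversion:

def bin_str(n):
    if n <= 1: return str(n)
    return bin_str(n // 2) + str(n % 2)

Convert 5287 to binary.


bin_str(5287) = bin_str(2643) + '1'
bin_str(2643) = bin_str(1321) + '1'
bin_str(1321) = bin_str(660) + '1'
bin_str(660) = bin_str(330) + '0'
bin_str(330) = bin_str(165) + '0'
bin_str(165) = bin_str(82) + '1'
bin_str(82) = bin_str(41) + '0'
bin_str(41) = bin_str(20) + '1'
bin_str(20) = bin_str(10) + '0'
bin_str(10) = bin_str(5) + '0'
bin_str(5) = bin_str(2) + '1'
bin_str(2) = bin_str(1) + '0'
bin_str(1) = '1'  (base case)
Concatenating: '1' + '0' + '1' + '0' + '0' + '1' + '0' + '1' + '0' + '0' + '1' + '1' + '1' = '1010010100111'

1010010100111


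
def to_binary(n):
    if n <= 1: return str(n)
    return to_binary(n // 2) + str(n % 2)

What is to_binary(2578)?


to_binary(2578) = to_binary(1289) + '0'
to_binary(1289) = to_binary(644) + '1'
to_binary(644) = to_binary(322) + '0'
to_binary(322) = to_binary(161) + '0'
to_binary(161) = to_binary(80) + '1'
to_binary(80) = to_binary(40) + '0'
to_binary(40) = to_binary(20) + '0'
to_binary(20) = to_binary(10) + '0'
to_binary(10) = to_binary(5) + '0'
to_binary(5) = to_binary(2) + '1'
to_binary(2) = to_binary(1) + '0'
to_binary(1) = '1'  (base case)
Concatenating: '1' + '0' + '1' + '0' + '0' + '0' + '0' + '1' + '0' + '0' + '1' + '0' = '101000010010'

101000010010


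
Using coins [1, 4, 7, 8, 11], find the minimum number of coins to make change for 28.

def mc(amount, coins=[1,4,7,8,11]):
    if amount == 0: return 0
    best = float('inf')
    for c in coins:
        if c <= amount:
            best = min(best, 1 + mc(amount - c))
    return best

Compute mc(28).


Building up with DP:
mc(0) = 0
mc(1) = min(1+mc(0)=1+0=1) = 1
mc(2) = min(1+mc(1)=1+1=2) = 2
mc(3) = min(1+mc(2)=1+2=3) = 3
mc(4) = min(1+mc(3)=1+3=4, 1+mc(0)=1+0=1) = 1
mc(5) = min(1+mc(4)=1+1=2, 1+mc(1)=1+1=2) = 2
mc(6) = min(1+mc(5)=1+2=3, 1+mc(2)=1+2=3) = 3
mc(7) = min(1+mc(6)=1+3=4, 1+mc(3)=1+3=4, 1+mc(0)=1+0=1) = 1
mc(8) = min(1+mc(7)=1+1=2, 1+mc(4)=1+1=2, 1+mc(1)=1+1=2, 1+mc(0)=1+0=1) = 1
mc(9) = min(1+mc(8)=1+1=2, 1+mc(5)=1+2=3, 1+mc(2)=1+2=3, 1+mc(1)=1+1=2) = 2
mc(10) = min(1+mc(9)=1+2=3, 1+mc(6)=1+3=4, 1+mc(3)=1+3=4, 1+mc(2)=1+2=3) = 3
mc(11) = min(1+mc(10)=1+3=4, 1+mc(7)=1+1=2, 1+mc(4)=1+1=2, 1+mc(3)=1+3=4, 1+mc(0)=1+0=1) = 1
mc(12) = min(1+mc(11)=1+1=2, 1+mc(8)=1+1=2, 1+mc(5)=1+2=3, 1+mc(4)=1+1=2, 1+mc(1)=1+1=2) = 2
mc(13) = min(1+mc(12)=1+2=3, 1+mc(9)=1+2=3, 1+mc(6)=1+3=4, 1+mc(5)=1+2=3, 1+mc(2)=1+2=3) = 3
mc(14) = min(1+mc(13)=1+3=4, 1+mc(10)=1+3=4, 1+mc(7)=1+1=2, 1+mc(6)=1+3=4, 1+mc(3)=1+3=4) = 2
mc(15) = min(1+mc(14)=1+2=3, 1+mc(11)=1+1=2, 1+mc(8)=1+1=2, 1+mc(7)=1+1=2, 1+mc(4)=1+1=2) = 2
mc(16) = min(1+mc(15)=1+2=3, 1+mc(12)=1+2=3, 1+mc(9)=1+2=3, 1+mc(8)=1+1=2, 1+mc(5)=1+2=3) = 2
mc(17) = min(1+mc(16)=1+2=3, 1+mc(13)=1+3=4, 1+mc(10)=1+3=4, 1+mc(9)=1+2=3, 1+mc(6)=1+3=4) = 3
mc(18) = min(1+mc(17)=1+3=4, 1+mc(14)=1+2=3, 1+mc(11)=1+1=2, 1+mc(10)=1+3=4, 1+mc(7)=1+1=2) = 2
mc(19) = min(1+mc(18)=1+2=3, 1+mc(15)=1+2=3, 1+mc(12)=1+2=3, 1+mc(11)=1+1=2, 1+mc(8)=1+1=2) = 2
mc(20) = min(1+mc(19)=1+2=3, 1+mc(16)=1+2=3, 1+mc(13)=1+3=4, 1+mc(12)=1+2=3, 1+mc(9)=1+2=3) = 3
mc(21) = min(1+mc(20)=1+3=4, 1+mc(17)=1+3=4, 1+mc(14)=1+2=3, 1+mc(13)=1+3=4, 1+mc(10)=1+3=4) = 3
mc(22) = min(1+mc(21)=1+3=4, 1+mc(18)=1+2=3, 1+mc(15)=1+2=3, 1+mc(14)=1+2=3, 1+mc(11)=1+1=2) = 2
mc(23) = min(1+mc(22)=1+2=3, 1+mc(19)=1+2=3, 1+mc(16)=1+2=3, 1+mc(15)=1+2=3, 1+mc(12)=1+2=3) = 3
mc(24) = min(1+mc(23)=1+3=4, 1+mc(20)=1+3=4, 1+mc(17)=1+3=4, 1+mc(16)=1+2=3, 1+mc(13)=1+3=4) = 3
mc(25) = min(1+mc(24)=1+3=4, 1+mc(21)=1+3=4, 1+mc(18)=1+2=3, 1+mc(17)=1+3=4, 1+mc(14)=1+2=3) = 3
mc(26) = min(1+mc(25)=1+3=4, 1+mc(22)=1+2=3, 1+mc(19)=1+2=3, 1+mc(18)=1+2=3, 1+mc(15)=1+2=3) = 3
mc(27) = min(1+mc(26)=1+3=4, 1+mc(23)=1+3=4, 1+mc(20)=1+3=4, 1+mc(19)=1+2=3, 1+mc(16)=1+2=3) = 3
mc(28) = min(1+mc(27)=1+3=4, 1+mc(24)=1+3=4, 1+mc(21)=1+3=4, 1+mc(20)=1+3=4, 1+mc(17)=1+3=4) = 4

4


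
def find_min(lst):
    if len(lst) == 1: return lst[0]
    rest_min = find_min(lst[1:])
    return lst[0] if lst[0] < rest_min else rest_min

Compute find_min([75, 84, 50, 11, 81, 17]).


find_min([75, 84, 50, 11, 81, 17]): compare 75 with find_min([84, 50, 11, 81, 17])
find_min([84, 50, 11, 81, 17]): compare 84 with find_min([50, 11, 81, 17])
find_min([50, 11, 81, 17]): compare 50 with find_min([11, 81, 17])
find_min([11, 81, 17]): compare 11 with find_min([81, 17])
find_min([81, 17]): compare 81 with find_min([17])
find_min([17]) = 17  (base case)
Compare 81 with 17 -> 17
Compare 11 with 17 -> 11
Compare 50 with 11 -> 11
Compare 84 with 11 -> 11
Compare 75 with 11 -> 11

11


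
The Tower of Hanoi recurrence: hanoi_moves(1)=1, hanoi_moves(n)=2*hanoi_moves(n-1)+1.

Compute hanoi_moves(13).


hanoi_moves(13) = 2 * hanoi_moves(12) + 1
hanoi_moves(12) = 2 * hanoi_moves(11) + 1
hanoi_moves(11) = 2 * hanoi_moves(10) + 1
hanoi_moves(10) = 2 * hanoi_moves(9) + 1
hanoi_moves(9) = 2 * hanoi_moves(8) + 1
hanoi_moves(8) = 2 * hanoi_moves(7) + 1
hanoi_moves(7) = 2 * hanoi_moves(6) + 1
hanoi_moves(6) = 2 * hanoi_moves(5) + 1
hanoi_moves(5) = 2 * hanoi_moves(4) + 1
hanoi_moves(4) = 2 * hanoi_moves(3) + 1
hanoi_moves(3) = 2 * hanoi_moves(2) + 1
hanoi_moves(2) = 2 * hanoi_moves(1) + 1
hanoi_moves(1) = 1  (base case)
hanoi_moves(2) = 2 * 1 + 1 = 3
hanoi_moves(3) = 2 * 3 + 1 = 7
hanoi_moves(4) = 2 * 7 + 1 = 15
hanoi_moves(5) = 2 * 15 + 1 = 31
hanoi_moves(6) = 2 * 31 + 1 = 63
hanoi_moves(7) = 2 * 63 + 1 = 127
hanoi_moves(8) = 2 * 127 + 1 = 255
hanoi_moves(9) = 2 * 255 + 1 = 511
hanoi_moves(10) = 2 * 511 + 1 = 1023
hanoi_moves(11) = 2 * 1023 + 1 = 2047
hanoi_moves(12) = 2 * 2047 + 1 = 4095
hanoi_moves(13) = 2 * 4095 + 1 = 8191

8191


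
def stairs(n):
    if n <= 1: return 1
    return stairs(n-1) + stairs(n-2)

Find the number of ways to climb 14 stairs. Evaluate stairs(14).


Building up from base cases:
stairs(0) = 1
stairs(1) = 1
stairs(2) = stairs(1) + stairs(0) = 1 + 1 = 2
stairs(3) = stairs(2) + stairs(1) = 2 + 1 = 3
stairs(4) = stairs(3) + stairs(2) = 3 + 2 = 5
stairs(5) = stairs(4) + stairs(3) = 5 + 3 = 8
stairs(6) = stairs(5) + stairs(4) = 8 + 5 = 13
stairs(7) = stairs(6) + stairs(5) = 13 + 8 = 21
stairs(8) = stairs(7) + stairs(6) = 21 + 13 = 34
stairs(9) = stairs(8) + stairs(7) = 34 + 21 = 55
stairs(10) = stairs(9) + stairs(8) = 55 + 34 = 89
stairs(11) = stairs(10) + stairs(9) = 89 + 55 = 144
stairs(12) = stairs(11) + stairs(10) = 144 + 89 = 233
stairs(13) = stairs(12) + stairs(11) = 233 + 144 = 377
stairs(14) = stairs(13) + stairs(12) = 377 + 233 = 610

610


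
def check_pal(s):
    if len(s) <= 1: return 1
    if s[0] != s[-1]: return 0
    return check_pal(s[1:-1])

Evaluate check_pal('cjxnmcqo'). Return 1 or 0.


check_pal('cjxnmcqo'): s[0]='c' != s[-1]='o' -> return 0
Result: 0 (not a palindrome)

0


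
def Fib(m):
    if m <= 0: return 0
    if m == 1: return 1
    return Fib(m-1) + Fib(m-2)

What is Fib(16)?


Computing Fib(16) bottom-up:
Fib(0) = 0
Fib(1) = 1
Fib(2) = Fib(1) + Fib(0) = 1 + 0 = 1
Fib(3) = Fib(2) + Fib(1) = 1 + 1 = 2
Fib(4) = Fib(3) + Fib(2) = 2 + 1 = 3
Fib(5) = Fib(4) + Fib(3) = 3 + 2 = 5
Fib(6) = Fib(5) + Fib(4) = 5 + 3 = 8
Fib(7) = Fib(6) + Fib(5) = 8 + 5 = 13
Fib(8) = Fib(7) + Fib(6) = 13 + 8 = 21
Fib(9) = Fib(8) + Fib(7) = 21 + 13 = 34
Fib(10) = Fib(9) + Fib(8) = 34 + 21 = 55
Fib(11) = Fib(10) + Fib(9) = 55 + 34 = 89
Fib(12) = Fib(11) + Fib(10) = 89 + 55 = 144
Fib(13) = Fib(12) + Fib(11) = 144 + 89 = 233
Fib(14) = Fib(13) + Fib(12) = 233 + 144 = 377
Fib(15) = Fib(14) + Fib(13) = 377 + 233 = 610
Fib(16) = Fib(15) + Fib(14) = 610 + 377 = 987

987


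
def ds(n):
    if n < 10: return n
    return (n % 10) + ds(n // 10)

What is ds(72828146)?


ds(72828146) = 6 + ds(7282814)
ds(7282814) = 4 + ds(728281)
ds(728281) = 1 + ds(72828)
ds(72828) = 8 + ds(7282)
ds(7282) = 2 + ds(728)
ds(728) = 8 + ds(72)
ds(72) = 2 + ds(7)
ds(7) = 7  (base case)
Total: 6 + 4 + 1 + 8 + 2 + 8 + 2 + 7 = 38

38


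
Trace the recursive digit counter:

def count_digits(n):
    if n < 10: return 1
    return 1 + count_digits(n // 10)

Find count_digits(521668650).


count_digits(521668650) = 1 + count_digits(52166865)
count_digits(52166865) = 1 + count_digits(5216686)
count_digits(5216686) = 1 + count_digits(521668)
count_digits(521668) = 1 + count_digits(52166)
count_digits(52166) = 1 + count_digits(5216)
count_digits(5216) = 1 + count_digits(521)
count_digits(521) = 1 + count_digits(52)
count_digits(52) = 1 + count_digits(5)
count_digits(5) = 1  (base case: 5 < 10)
Unwinding: 1 + 1 + 1 + 1 + 1 + 1 + 1 + 1 + 1 = 9

9


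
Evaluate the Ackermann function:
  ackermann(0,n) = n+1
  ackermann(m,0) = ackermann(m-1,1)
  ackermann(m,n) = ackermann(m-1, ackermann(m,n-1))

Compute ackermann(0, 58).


ackermann(0, 58) = 59
Result: ackermann(0, 58) = 59

59


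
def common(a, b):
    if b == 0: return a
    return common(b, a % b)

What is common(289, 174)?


common(289, 174) = common(174, 115)
common(174, 115) = common(115, 59)
common(115, 59) = common(59, 56)
common(59, 56) = common(56, 3)
common(56, 3) = common(3, 2)
common(3, 2) = common(2, 1)
common(2, 1) = common(1, 0)
common(1, 0) = 1  (base case)

1


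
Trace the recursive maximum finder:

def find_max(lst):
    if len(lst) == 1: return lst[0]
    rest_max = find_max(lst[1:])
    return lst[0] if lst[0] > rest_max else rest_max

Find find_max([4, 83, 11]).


find_max([4, 83, 11]): compare 4 with find_max([83, 11])
find_max([83, 11]): compare 83 with find_max([11])
find_max([11]) = 11  (base case)
Compare 83 with 11 -> 83
Compare 4 with 83 -> 83

83


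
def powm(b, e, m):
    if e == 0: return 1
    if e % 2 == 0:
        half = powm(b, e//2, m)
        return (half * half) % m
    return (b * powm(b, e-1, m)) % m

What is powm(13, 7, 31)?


powm(13, 7, 31): e is odd, compute powm(13, 6, 31)
  powm(13, 6, 31): e is even, compute powm(13, 3, 31)
    powm(13, 3, 31): e is odd, compute powm(13, 2, 31)
      powm(13, 2, 31): e is even, compute powm(13, 1, 31)
        powm(13, 1, 31): e is odd, compute powm(13, 0, 31)
          powm(13, 0, 31) = 1
        (13 * 1) % 31 = 13
      half=13, (13*13) % 31 = 14
    (13 * 14) % 31 = 27
  half=27, (27*27) % 31 = 16
(13 * 16) % 31 = 22

22


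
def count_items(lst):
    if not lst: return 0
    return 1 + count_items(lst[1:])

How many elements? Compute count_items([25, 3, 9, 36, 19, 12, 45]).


count_items([25, 3, 9, 36, 19, 12, 45]) = 1 + count_items([3, 9, 36, 19, 12, 45])
count_items([3, 9, 36, 19, 12, 45]) = 1 + count_items([9, 36, 19, 12, 45])
count_items([9, 36, 19, 12, 45]) = 1 + count_items([36, 19, 12, 45])
count_items([36, 19, 12, 45]) = 1 + count_items([19, 12, 45])
count_items([19, 12, 45]) = 1 + count_items([12, 45])
count_items([12, 45]) = 1 + count_items([45])
count_items([45]) = 1 + count_items([])
count_items([]) = 0  (base case)
Unwinding: 1 + 1 + 1 + 1 + 1 + 1 + 1 + 0 = 7

7


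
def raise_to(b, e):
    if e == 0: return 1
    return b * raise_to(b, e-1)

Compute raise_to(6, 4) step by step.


raise_to(6, 4)
= 6 * raise_to(6, 3)
= 6 * 6 * raise_to(6, 2)
= 6 * 6 * 6 * raise_to(6, 1)
= 6 * 6 * 6 * 6 * raise_to(6, 0)
= 6 * 6 * 6 * 6 * 1
= 1296

1296


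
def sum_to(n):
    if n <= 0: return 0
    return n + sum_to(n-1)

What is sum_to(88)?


sum_to(88)
= 88 + 87 + 86 + 85 + 84 + 83 + 82 + 81 + 80 + 79 + 78 + 77 + 76 + 75 + 74 + 73 + 72 + 71 + 70 + 69 + 68 + 67 + 66 + 65 + 64 + 63 + 62 + 61 + 60 + 59 + 58 + 57 + 56 + 55 + 54 + 53 + 52 + 51 + 50 + 49 + 48 + 47 + 46 + 45 + 44 + 43 + 42 + 41 + 40 + 39 + 38 + 37 + 36 + 35 + 34 + 33 + 32 + 31 + 30 + 29 + 28 + 27 + 26 + 25 + 24 + 23 + 22 + 21 + 20 + 19 + 18 + 17 + 16 + 15 + 14 + 13 + 12 + 11 + 10 + 9 + 8 + 7 + 6 + 5 + 4 + 3 + 2 + 1 + sum_to(0)
= 88 + 87 + 86 + 85 + 84 + 83 + 82 + 81 + 80 + 79 + 78 + 77 + 76 + 75 + 74 + 73 + 72 + 71 + 70 + 69 + 68 + 67 + 66 + 65 + 64 + 63 + 62 + 61 + 60 + 59 + 58 + 57 + 56 + 55 + 54 + 53 + 52 + 51 + 50 + 49 + 48 + 47 + 46 + 45 + 44 + 43 + 42 + 41 + 40 + 39 + 38 + 37 + 36 + 35 + 34 + 33 + 32 + 31 + 30 + 29 + 28 + 27 + 26 + 25 + 24 + 23 + 22 + 21 + 20 + 19 + 18 + 17 + 16 + 15 + 14 + 13 + 12 + 11 + 10 + 9 + 8 + 7 + 6 + 5 + 4 + 3 + 2 + 1 + 0
= 3916

3916


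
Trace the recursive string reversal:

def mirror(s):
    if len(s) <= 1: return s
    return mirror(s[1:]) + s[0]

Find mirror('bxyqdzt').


mirror('bxyqdzt') = mirror('xyqdzt') + 'b'
mirror('xyqdzt') = mirror('yqdzt') + 'x'
mirror('yqdzt') = mirror('qdzt') + 'y'
mirror('qdzt') = mirror('dzt') + 'q'
mirror('dzt') = mirror('zt') + 'd'
mirror('zt') = mirror('t') + 'z'
mirror('t') = 't'  (base case)
Concatenating: 't' + 'z' + 'd' + 'q' + 'y' + 'x' + 'b' = 'tzdqyxb'

tzdqyxb


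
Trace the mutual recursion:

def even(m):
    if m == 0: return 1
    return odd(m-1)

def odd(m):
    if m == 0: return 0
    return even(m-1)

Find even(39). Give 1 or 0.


even(39) = odd(38)
odd(38) = even(37)
even(37) = odd(36)
odd(36) = even(35)
even(35) = odd(34)
odd(34) = even(33)
even(33) = odd(32)
odd(32) = even(31)
even(31) = odd(30)
odd(30) = even(29)
even(29) = odd(28)
odd(28) = even(27)
even(27) = odd(26)
odd(26) = even(25)
even(25) = odd(24)
odd(24) = even(23)
even(23) = odd(22)
odd(22) = even(21)
even(21) = odd(20)
odd(20) = even(19)
even(19) = odd(18)
odd(18) = even(17)
even(17) = odd(16)
odd(16) = even(15)
even(15) = odd(14)
odd(14) = even(13)
even(13) = odd(12)
odd(12) = even(11)
even(11) = odd(10)
odd(10) = even(9)
even(9) = odd(8)
odd(8) = even(7)
even(7) = odd(6)
odd(6) = even(5)
even(5) = odd(4)
odd(4) = even(3)
even(3) = odd(2)
odd(2) = even(1)
even(1) = odd(0)
odd(0) = 0  (base case)
Result: 0

0


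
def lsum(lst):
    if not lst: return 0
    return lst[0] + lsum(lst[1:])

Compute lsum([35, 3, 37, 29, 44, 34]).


lsum([35, 3, 37, 29, 44, 34]) = 35 + lsum([3, 37, 29, 44, 34])
lsum([3, 37, 29, 44, 34]) = 3 + lsum([37, 29, 44, 34])
lsum([37, 29, 44, 34]) = 37 + lsum([29, 44, 34])
lsum([29, 44, 34]) = 29 + lsum([44, 34])
lsum([44, 34]) = 44 + lsum([34])
lsum([34]) = 34 + lsum([])
lsum([]) = 0  (base case)
Total: 35 + 3 + 37 + 29 + 44 + 34 + 0 = 182

182


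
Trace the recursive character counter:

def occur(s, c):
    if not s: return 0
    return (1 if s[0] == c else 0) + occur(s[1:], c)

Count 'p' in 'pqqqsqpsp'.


s[0]='p' == 'p' -> 1
s[0]='q' != 'p' -> 0
s[0]='q' != 'p' -> 0
s[0]='q' != 'p' -> 0
s[0]='s' != 'p' -> 0
s[0]='q' != 'p' -> 0
s[0]='p' == 'p' -> 1
s[0]='s' != 'p' -> 0
s[0]='p' == 'p' -> 1
Sum: 1 + 0 + 0 + 0 + 0 + 0 + 1 + 0 + 1 = 3

3


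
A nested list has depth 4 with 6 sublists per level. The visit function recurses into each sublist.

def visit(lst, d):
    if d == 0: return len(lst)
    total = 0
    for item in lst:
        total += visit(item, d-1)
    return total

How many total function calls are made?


At depth 0 (root): 1 call
At depth 1: each of 1 parents calls visit on 6 children = 6 calls
At depth 2: each of 6 parents calls visit on 6 children = 36 calls
At depth 3: each of 36 parents calls visit on 6 children = 216 calls
At depth 4: each of 216 parents calls visit on 6 children = 1296 calls
Total: 1 + 6 + 36 + 216 + 1296 = 1555

1555


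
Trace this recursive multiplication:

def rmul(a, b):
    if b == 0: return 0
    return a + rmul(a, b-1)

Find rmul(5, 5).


rmul(5, 5) = 5 + rmul(5, 4)
rmul(5, 4) = 5 + rmul(5, 3)
rmul(5, 3) = 5 + rmul(5, 2)
rmul(5, 2) = 5 + rmul(5, 1)
rmul(5, 1) = 5 + rmul(5, 0)
rmul(5, 0) = 0  (base case)
Total: 5 + 5 + 5 + 5 + 5 + 0 = 25

25


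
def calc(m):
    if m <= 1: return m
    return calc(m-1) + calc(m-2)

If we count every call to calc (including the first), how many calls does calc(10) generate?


Let C(n) = total calls for calc(n)
C(0) = 1, C(1) = 1
C(2) = 1 + C(1) + C(0) = 1 + 1 + 1 = 3
C(3) = 1 + C(2) + C(1) = 1 + 3 + 1 = 5
C(4) = 1 + C(3) + C(2) = 1 + 5 + 3 = 9
C(5) = 1 + C(4) + C(3) = 1 + 9 + 5 = 15
C(6) = 1 + C(5) + C(4) = 1 + 15 + 9 = 25
C(7) = 1 + C(6) + C(5) = 1 + 25 + 15 = 41
C(8) = 1 + C(7) + C(6) = 1 + 41 + 25 = 67
C(9) = 1 + C(8) + C(7) = 1 + 67 + 41 = 109
C(10) = 1 + C(9) + C(8) = 1 + 109 + 67 = 177

177


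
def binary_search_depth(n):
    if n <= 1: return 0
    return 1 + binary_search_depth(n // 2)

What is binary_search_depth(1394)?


1394 / 2 = 697
697 / 2 = 348
348 / 2 = 174
174 / 2 = 87
87 / 2 = 43
43 / 2 = 21
21 / 2 = 10
10 / 2 = 5
5 / 2 = 2
2 / 2 = 1
Reached 1 after 10 halvings

10


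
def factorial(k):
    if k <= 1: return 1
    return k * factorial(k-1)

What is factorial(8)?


factorial(8)
= 8 * factorial(7)
= 8 * 7 * factorial(6)
= 8 * 7 * 6 * factorial(5)
= 8 * 7 * 6 * 5 * factorial(4)
= 8 * 7 * 6 * 5 * 4 * factorial(3)
= 8 * 7 * 6 * 5 * 4 * 3 * factorial(2)
= 8 * 7 * 6 * 5 * 4 * 3 * 2 * factorial(1)
= 8 * 7 * 6 * 5 * 4 * 3 * 2 * 1
= 40320

40320


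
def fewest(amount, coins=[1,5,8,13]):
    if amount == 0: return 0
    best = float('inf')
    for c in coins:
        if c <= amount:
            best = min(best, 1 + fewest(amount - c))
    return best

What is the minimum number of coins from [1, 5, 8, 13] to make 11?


Building up with DP:
fewest(0) = 0
fewest(1) = min(1+fewest(0)=1+0=1) = 1
fewest(2) = min(1+fewest(1)=1+1=2) = 2
fewest(3) = min(1+fewest(2)=1+2=3) = 3
fewest(4) = min(1+fewest(3)=1+3=4) = 4
fewest(5) = min(1+fewest(4)=1+4=5, 1+fewest(0)=1+0=1) = 1
fewest(6) = min(1+fewest(5)=1+1=2, 1+fewest(1)=1+1=2) = 2
fewest(7) = min(1+fewest(6)=1+2=3, 1+fewest(2)=1+2=3) = 3
fewest(8) = min(1+fewest(7)=1+3=4, 1+fewest(3)=1+3=4, 1+fewest(0)=1+0=1) = 1
fewest(9) = min(1+fewest(8)=1+1=2, 1+fewest(4)=1+4=5, 1+fewest(1)=1+1=2) = 2
fewest(10) = min(1+fewest(9)=1+2=3, 1+fewest(5)=1+1=2, 1+fewest(2)=1+2=3) = 2
fewest(11) = min(1+fewest(10)=1+2=3, 1+fewest(6)=1+2=3, 1+fewest(3)=1+3=4) = 3

3


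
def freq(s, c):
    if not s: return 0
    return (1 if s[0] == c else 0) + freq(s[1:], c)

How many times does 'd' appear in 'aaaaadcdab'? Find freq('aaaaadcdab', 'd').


s[0]='a' != 'd' -> 0
s[0]='a' != 'd' -> 0
s[0]='a' != 'd' -> 0
s[0]='a' != 'd' -> 0
s[0]='a' != 'd' -> 0
s[0]='d' == 'd' -> 1
s[0]='c' != 'd' -> 0
s[0]='d' == 'd' -> 1
s[0]='a' != 'd' -> 0
s[0]='b' != 'd' -> 0
Sum: 0 + 0 + 0 + 0 + 0 + 1 + 0 + 1 + 0 + 0 = 2

2


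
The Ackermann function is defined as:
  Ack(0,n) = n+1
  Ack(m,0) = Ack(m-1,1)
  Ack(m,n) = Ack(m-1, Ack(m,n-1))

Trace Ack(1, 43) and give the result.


Ack(1, 43) = Ack(0, Ack(1, 42))
  Ack(1, 42) = Ack(0, Ack(1, 41))
    Ack(1, 41) = Ack(0, Ack(1, 40))
      Ack(1, 40) = Ack(0, Ack(1, 39))
        Ack(1, 39) = Ack(0, Ack(1, 38))
          Ack(1, 38) = Ack(0, Ack(1, 37))
          Ack(1, 37) = Ack(0, Ack(1, 36))
          Ack(1, 36) = Ack(0, Ack(1, 35))
          Ack(1, 35) = Ack(0, Ack(1, 34))
          Ack(1, 34) = Ack(0, Ack(1, 33))
          Ack(1, 33) = Ack(0, Ack(1, 32))
          Ack(1, 32) = Ack(0, Ack(1, 31))
          Ack(1, 31) = Ack(0, Ack(1, 30))
          Ack(1, 30) = Ack(0, Ack(1, 29))
          Ack(1, 29) = Ack(0, Ack(1, 28))
          Ack(1, 28) = Ack(0, Ack(1, 27))
          Ack(1, 27) = Ack(0, Ack(1, 26))
          Ack(1, 26) = Ack(0, Ack(1, 25))
          Ack(1, 25) = Ack(0, Ack(1, 24))
          Ack(1, 24) = Ack(0, Ack(1, 23))
          Ack(1, 23) = Ack(0, Ack(1, 22))
          Ack(1, 22) = Ack(0, Ack(1, 21))
          Ack(1, 21) = Ack(0, Ack(1, 20))
          Ack(1, 20) = Ack(0, Ack(1, 19))
          Ack(1, 19) = Ack(0, Ack(1, 18))
... (trace truncated)
Result: Ack(1, 43) = 45

45


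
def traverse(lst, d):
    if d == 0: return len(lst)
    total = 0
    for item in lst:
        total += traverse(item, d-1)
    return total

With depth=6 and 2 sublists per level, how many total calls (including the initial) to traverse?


At depth 0 (root): 1 call
At depth 1: each of 1 parents calls traverse on 2 children = 2 calls
At depth 2: each of 2 parents calls traverse on 2 children = 4 calls
At depth 3: each of 4 parents calls traverse on 2 children = 8 calls
At depth 4: each of 8 parents calls traverse on 2 children = 16 calls
At depth 5: each of 16 parents calls traverse on 2 children = 32 calls
At depth 6: each of 32 parents calls traverse on 2 children = 64 calls
Total: 1 + 2 + 4 + 8 + 16 + 32 + 64 = 127

127


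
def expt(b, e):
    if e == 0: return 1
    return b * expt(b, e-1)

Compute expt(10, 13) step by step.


expt(10, 13)
= 10 * expt(10, 12)
= 10 * 10 * expt(10, 11)
= 10 * 10 * 10 * expt(10, 10)
= 10 * 10 * 10 * 10 * expt(10, 9)
= 10 * 10 * 10 * 10 * 10 * expt(10, 8)
= 10 * 10 * 10 * 10 * 10 * 10 * expt(10, 7)
= 10 * 10 * 10 * 10 * 10 * 10 * 10 * expt(10, 6)
= 10 * 10 * 10 * 10 * 10 * 10 * 10 * 10 * expt(10, 5)
= 10 * 10 * 10 * 10 * 10 * 10 * 10 * 10 * 10 * expt(10, 4)
= 10 * 10 * 10 * 10 * 10 * 10 * 10 * 10 * 10 * 10 * expt(10, 3)
= 10 * 10 * 10 * 10 * 10 * 10 * 10 * 10 * 10 * 10 * 10 * expt(10, 2)
= 10 * 10 * 10 * 10 * 10 * 10 * 10 * 10 * 10 * 10 * 10 * 10 * expt(10, 1)
= 10 * 10 * 10 * 10 * 10 * 10 * 10 * 10 * 10 * 10 * 10 * 10 * 10 * expt(10, 0)
= 10 * 10 * 10 * 10 * 10 * 10 * 10 * 10 * 10 * 10 * 10 * 10 * 10 * 1
= 10000000000000

10000000000000


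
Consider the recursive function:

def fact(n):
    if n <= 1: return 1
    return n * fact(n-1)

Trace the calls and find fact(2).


fact(2)
= 2 * fact(1)
= 2 * 1
= 2

2


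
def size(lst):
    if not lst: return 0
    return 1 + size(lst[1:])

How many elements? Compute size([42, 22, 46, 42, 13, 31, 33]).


size([42, 22, 46, 42, 13, 31, 33]) = 1 + size([22, 46, 42, 13, 31, 33])
size([22, 46, 42, 13, 31, 33]) = 1 + size([46, 42, 13, 31, 33])
size([46, 42, 13, 31, 33]) = 1 + size([42, 13, 31, 33])
size([42, 13, 31, 33]) = 1 + size([13, 31, 33])
size([13, 31, 33]) = 1 + size([31, 33])
size([31, 33]) = 1 + size([33])
size([33]) = 1 + size([])
size([]) = 0  (base case)
Unwinding: 1 + 1 + 1 + 1 + 1 + 1 + 1 + 0 = 7

7


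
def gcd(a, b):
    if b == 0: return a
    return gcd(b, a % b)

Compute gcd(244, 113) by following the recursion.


gcd(244, 113) = gcd(113, 18)
gcd(113, 18) = gcd(18, 5)
gcd(18, 5) = gcd(5, 3)
gcd(5, 3) = gcd(3, 2)
gcd(3, 2) = gcd(2, 1)
gcd(2, 1) = gcd(1, 0)
gcd(1, 0) = 1  (base case)

1


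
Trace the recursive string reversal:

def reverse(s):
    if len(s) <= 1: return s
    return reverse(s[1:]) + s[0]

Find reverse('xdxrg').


reverse('xdxrg') = reverse('dxrg') + 'x'
reverse('dxrg') = reverse('xrg') + 'd'
reverse('xrg') = reverse('rg') + 'x'
reverse('rg') = reverse('g') + 'r'
reverse('g') = 'g'  (base case)
Concatenating: 'g' + 'r' + 'x' + 'd' + 'x' = 'grxdx'

grxdx


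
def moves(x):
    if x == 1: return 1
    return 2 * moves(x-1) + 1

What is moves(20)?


moves(20) = 2 * moves(19) + 1
moves(19) = 2 * moves(18) + 1
moves(18) = 2 * moves(17) + 1
moves(17) = 2 * moves(16) + 1
moves(16) = 2 * moves(15) + 1
moves(15) = 2 * moves(14) + 1
moves(14) = 2 * moves(13) + 1
moves(13) = 2 * moves(12) + 1
moves(12) = 2 * moves(11) + 1
moves(11) = 2 * moves(10) + 1
moves(10) = 2 * moves(9) + 1
moves(9) = 2 * moves(8) + 1
moves(8) = 2 * moves(7) + 1
moves(7) = 2 * moves(6) + 1
moves(6) = 2 * moves(5) + 1
moves(5) = 2 * moves(4) + 1
moves(4) = 2 * moves(3) + 1
moves(3) = 2 * moves(2) + 1
moves(2) = 2 * moves(1) + 1
moves(1) = 1  (base case)
moves(2) = 2 * 1 + 1 = 3
moves(3) = 2 * 3 + 1 = 7
moves(4) = 2 * 7 + 1 = 15
moves(5) = 2 * 15 + 1 = 31
moves(6) = 2 * 31 + 1 = 63
moves(7) = 2 * 63 + 1 = 127
moves(8) = 2 * 127 + 1 = 255
moves(9) = 2 * 255 + 1 = 511
moves(10) = 2 * 511 + 1 = 1023
moves(11) = 2 * 1023 + 1 = 2047
moves(12) = 2 * 2047 + 1 = 4095
moves(13) = 2 * 4095 + 1 = 8191
moves(14) = 2 * 8191 + 1 = 16383
moves(15) = 2 * 16383 + 1 = 32767
moves(16) = 2 * 32767 + 1 = 65535
moves(17) = 2 * 65535 + 1 = 131071
moves(18) = 2 * 131071 + 1 = 262143
moves(19) = 2 * 262143 + 1 = 524287
moves(20) = 2 * 524287 + 1 = 1048575

1048575


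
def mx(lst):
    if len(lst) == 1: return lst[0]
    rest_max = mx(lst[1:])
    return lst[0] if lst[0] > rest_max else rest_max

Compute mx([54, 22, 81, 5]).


mx([54, 22, 81, 5]): compare 54 with mx([22, 81, 5])
mx([22, 81, 5]): compare 22 with mx([81, 5])
mx([81, 5]): compare 81 with mx([5])
mx([5]) = 5  (base case)
Compare 81 with 5 -> 81
Compare 22 with 81 -> 81
Compare 54 with 81 -> 81

81


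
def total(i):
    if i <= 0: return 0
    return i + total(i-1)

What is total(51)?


total(51)
= 51 + 50 + 49 + 48 + 47 + 46 + 45 + 44 + 43 + 42 + 41 + 40 + 39 + 38 + 37 + 36 + 35 + 34 + 33 + 32 + 31 + 30 + 29 + 28 + 27 + 26 + 25 + 24 + 23 + 22 + 21 + 20 + 19 + 18 + 17 + 16 + 15 + 14 + 13 + 12 + 11 + 10 + 9 + 8 + 7 + 6 + 5 + 4 + 3 + 2 + 1 + total(0)
= 51 + 50 + 49 + 48 + 47 + 46 + 45 + 44 + 43 + 42 + 41 + 40 + 39 + 38 + 37 + 36 + 35 + 34 + 33 + 32 + 31 + 30 + 29 + 28 + 27 + 26 + 25 + 24 + 23 + 22 + 21 + 20 + 19 + 18 + 17 + 16 + 15 + 14 + 13 + 12 + 11 + 10 + 9 + 8 + 7 + 6 + 5 + 4 + 3 + 2 + 1 + 0
= 1326

1326


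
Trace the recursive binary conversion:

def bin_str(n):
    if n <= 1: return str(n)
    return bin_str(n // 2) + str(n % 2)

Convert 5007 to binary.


bin_str(5007) = bin_str(2503) + '1'
bin_str(2503) = bin_str(1251) + '1'
bin_str(1251) = bin_str(625) + '1'
bin_str(625) = bin_str(312) + '1'
bin_str(312) = bin_str(156) + '0'
bin_str(156) = bin_str(78) + '0'
bin_str(78) = bin_str(39) + '0'
bin_str(39) = bin_str(19) + '1'
bin_str(19) = bin_str(9) + '1'
bin_str(9) = bin_str(4) + '1'
bin_str(4) = bin_str(2) + '0'
bin_str(2) = bin_str(1) + '0'
bin_str(1) = '1'  (base case)
Concatenating: '1' + '0' + '0' + '1' + '1' + '1' + '0' + '0' + '0' + '1' + '1' + '1' + '1' = '1001110001111'

1001110001111


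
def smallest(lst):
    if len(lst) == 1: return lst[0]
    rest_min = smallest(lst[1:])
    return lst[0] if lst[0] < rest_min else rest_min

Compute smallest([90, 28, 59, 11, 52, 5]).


smallest([90, 28, 59, 11, 52, 5]): compare 90 with smallest([28, 59, 11, 52, 5])
smallest([28, 59, 11, 52, 5]): compare 28 with smallest([59, 11, 52, 5])
smallest([59, 11, 52, 5]): compare 59 with smallest([11, 52, 5])
smallest([11, 52, 5]): compare 11 with smallest([52, 5])
smallest([52, 5]): compare 52 with smallest([5])
smallest([5]) = 5  (base case)
Compare 52 with 5 -> 5
Compare 11 with 5 -> 5
Compare 59 with 5 -> 5
Compare 28 with 5 -> 5
Compare 90 with 5 -> 5

5


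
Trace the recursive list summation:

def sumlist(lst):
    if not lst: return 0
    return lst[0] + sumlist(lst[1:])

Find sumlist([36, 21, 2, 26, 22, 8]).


sumlist([36, 21, 2, 26, 22, 8]) = 36 + sumlist([21, 2, 26, 22, 8])
sumlist([21, 2, 26, 22, 8]) = 21 + sumlist([2, 26, 22, 8])
sumlist([2, 26, 22, 8]) = 2 + sumlist([26, 22, 8])
sumlist([26, 22, 8]) = 26 + sumlist([22, 8])
sumlist([22, 8]) = 22 + sumlist([8])
sumlist([8]) = 8 + sumlist([])
sumlist([]) = 0  (base case)
Total: 36 + 21 + 2 + 26 + 22 + 8 + 0 = 115

115


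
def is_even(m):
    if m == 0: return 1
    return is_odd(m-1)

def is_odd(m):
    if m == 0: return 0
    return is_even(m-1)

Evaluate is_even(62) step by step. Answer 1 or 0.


is_even(62) = is_odd(61)
is_odd(61) = is_even(60)
is_even(60) = is_odd(59)
is_odd(59) = is_even(58)
is_even(58) = is_odd(57)
is_odd(57) = is_even(56)
is_even(56) = is_odd(55)
is_odd(55) = is_even(54)
is_even(54) = is_odd(53)
is_odd(53) = is_even(52)
is_even(52) = is_odd(51)
is_odd(51) = is_even(50)
is_even(50) = is_odd(49)
is_odd(49) = is_even(48)
is_even(48) = is_odd(47)
is_odd(47) = is_even(46)
is_even(46) = is_odd(45)
is_odd(45) = is_even(44)
is_even(44) = is_odd(43)
is_odd(43) = is_even(42)
is_even(42) = is_odd(41)
is_odd(41) = is_even(40)
is_even(40) = is_odd(39)
is_odd(39) = is_even(38)
is_even(38) = is_odd(37)
is_odd(37) = is_even(36)
is_even(36) = is_odd(35)
is_odd(35) = is_even(34)
is_even(34) = is_odd(33)
is_odd(33) = is_even(32)
is_even(32) = is_odd(31)
is_odd(31) = is_even(30)
is_even(30) = is_odd(29)
is_odd(29) = is_even(28)
is_even(28) = is_odd(27)
is_odd(27) = is_even(26)
is_even(26) = is_odd(25)
is_odd(25) = is_even(24)
is_even(24) = is_odd(23)
is_odd(23) = is_even(22)
is_even(22) = is_odd(21)
is_odd(21) = is_even(20)
is_even(20) = is_odd(19)
is_odd(19) = is_even(18)
is_even(18) = is_odd(17)
is_odd(17) = is_even(16)
is_even(16) = is_odd(15)
is_odd(15) = is_even(14)
is_even(14) = is_odd(13)
is_odd(13) = is_even(12)
is_even(12) = is_odd(11)
is_odd(11) = is_even(10)
is_even(10) = is_odd(9)
is_odd(9) = is_even(8)
is_even(8) = is_odd(7)
is_odd(7) = is_even(6)
is_even(6) = is_odd(5)
is_odd(5) = is_even(4)
is_even(4) = is_odd(3)
is_odd(3) = is_even(2)
is_even(2) = is_odd(1)
is_odd(1) = is_even(0)
is_even(0) = 1  (base case)
Result: 1

1


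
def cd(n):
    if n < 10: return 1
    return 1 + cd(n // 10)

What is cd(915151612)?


cd(915151612) = 1 + cd(91515161)
cd(91515161) = 1 + cd(9151516)
cd(9151516) = 1 + cd(915151)
cd(915151) = 1 + cd(91515)
cd(91515) = 1 + cd(9151)
cd(9151) = 1 + cd(915)
cd(915) = 1 + cd(91)
cd(91) = 1 + cd(9)
cd(9) = 1  (base case: 9 < 10)
Unwinding: 1 + 1 + 1 + 1 + 1 + 1 + 1 + 1 + 1 = 9

9


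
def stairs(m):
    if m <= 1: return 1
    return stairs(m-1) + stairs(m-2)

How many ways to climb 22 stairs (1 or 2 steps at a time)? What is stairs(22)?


Building up from base cases:
stairs(0) = 1
stairs(1) = 1
stairs(2) = stairs(1) + stairs(0) = 1 + 1 = 2
stairs(3) = stairs(2) + stairs(1) = 2 + 1 = 3
stairs(4) = stairs(3) + stairs(2) = 3 + 2 = 5
stairs(5) = stairs(4) + stairs(3) = 5 + 3 = 8
stairs(6) = stairs(5) + stairs(4) = 8 + 5 = 13
stairs(7) = stairs(6) + stairs(5) = 13 + 8 = 21
stairs(8) = stairs(7) + stairs(6) = 21 + 13 = 34
stairs(9) = stairs(8) + stairs(7) = 34 + 21 = 55
stairs(10) = stairs(9) + stairs(8) = 55 + 34 = 89
stairs(11) = stairs(10) + stairs(9) = 89 + 55 = 144
stairs(12) = stairs(11) + stairs(10) = 144 + 89 = 233
stairs(13) = stairs(12) + stairs(11) = 233 + 144 = 377
stairs(14) = stairs(13) + stairs(12) = 377 + 233 = 610
stairs(15) = stairs(14) + stairs(13) = 610 + 377 = 987
stairs(16) = stairs(15) + stairs(14) = 987 + 610 = 1597
stairs(17) = stairs(16) + stairs(15) = 1597 + 987 = 2584
stairs(18) = stairs(17) + stairs(16) = 2584 + 1597 = 4181
stairs(19) = stairs(18) + stairs(17) = 4181 + 2584 = 6765
stairs(20) = stairs(19) + stairs(18) = 6765 + 4181 = 10946
stairs(21) = stairs(20) + stairs(19) = 10946 + 6765 = 17711
stairs(22) = stairs(21) + stairs(20) = 17711 + 10946 = 28657

28657


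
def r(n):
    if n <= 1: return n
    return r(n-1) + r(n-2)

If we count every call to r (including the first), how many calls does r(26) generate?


Let C(n) = total calls for r(n)
C(0) = 1, C(1) = 1
C(2) = 1 + C(1) + C(0) = 1 + 1 + 1 = 3
C(3) = 1 + C(2) + C(1) = 1 + 3 + 1 = 5
C(4) = 1 + C(3) + C(2) = 1 + 5 + 3 = 9
C(5) = 1 + C(4) + C(3) = 1 + 9 + 5 = 15
C(6) = 1 + C(5) + C(4) = 1 + 15 + 9 = 25
C(7) = 1 + C(6) + C(5) = 1 + 25 + 15 = 41
C(8) = 1 + C(7) + C(6) = 1 + 41 + 25 = 67
C(9) = 1 + C(8) + C(7) = 1 + 67 + 41 = 109
C(10) = 1 + C(9) + C(8) = 1 + 109 + 67 = 177
C(11) = 1 + C(10) + C(9) = 1 + 177 + 109 = 287
C(12) = 1 + C(11) + C(10) = 1 + 287 + 177 = 465
C(13) = 1 + C(12) + C(11) = 1 + 465 + 287 = 753
C(14) = 1 + C(13) + C(12) = 1 + 753 + 465 = 1219
C(15) = 1 + C(14) + C(13) = 1 + 1219 + 753 = 1973
C(16) = 1 + C(15) + C(14) = 1 + 1973 + 1219 = 3193
C(17) = 1 + C(16) + C(15) = 1 + 3193 + 1973 = 5167
C(18) = 1 + C(17) + C(16) = 1 + 5167 + 3193 = 8361
C(19) = 1 + C(18) + C(17) = 1 + 8361 + 5167 = 13529
C(20) = 1 + C(19) + C(18) = 1 + 13529 + 8361 = 21891
C(21) = 1 + C(20) + C(19) = 1 + 21891 + 13529 = 35421
C(22) = 1 + C(21) + C(20) = 1 + 35421 + 21891 = 57313
C(23) = 1 + C(22) + C(21) = 1 + 57313 + 35421 = 92735
C(24) = 1 + C(23) + C(22) = 1 + 92735 + 57313 = 150049
C(25) = 1 + C(24) + C(23) = 1 + 150049 + 92735 = 242785
C(26) = 1 + C(25) + C(24) = 1 + 242785 + 150049 = 392835

392835


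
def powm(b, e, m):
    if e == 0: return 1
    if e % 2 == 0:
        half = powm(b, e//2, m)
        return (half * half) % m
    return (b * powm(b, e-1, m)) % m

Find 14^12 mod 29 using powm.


powm(14, 12, 29): e is even, compute powm(14, 6, 29)
  powm(14, 6, 29): e is even, compute powm(14, 3, 29)
    powm(14, 3, 29): e is odd, compute powm(14, 2, 29)
      powm(14, 2, 29): e is even, compute powm(14, 1, 29)
        powm(14, 1, 29): e is odd, compute powm(14, 0, 29)
          powm(14, 0, 29) = 1
        (14 * 1) % 29 = 14
      half=14, (14*14) % 29 = 22
    (14 * 22) % 29 = 18
  half=18, (18*18) % 29 = 5
half=5, (5*5) % 29 = 25

25


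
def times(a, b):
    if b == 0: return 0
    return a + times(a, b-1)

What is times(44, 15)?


times(44, 15) = 44 + times(44, 14)
times(44, 14) = 44 + times(44, 13)
times(44, 13) = 44 + times(44, 12)
times(44, 12) = 44 + times(44, 11)
times(44, 11) = 44 + times(44, 10)
times(44, 10) = 44 + times(44, 9)
times(44, 9) = 44 + times(44, 8)
times(44, 8) = 44 + times(44, 7)
times(44, 7) = 44 + times(44, 6)
times(44, 6) = 44 + times(44, 5)
times(44, 5) = 44 + times(44, 4)
times(44, 4) = 44 + times(44, 3)
times(44, 3) = 44 + times(44, 2)
times(44, 2) = 44 + times(44, 1)
times(44, 1) = 44 + times(44, 0)
times(44, 0) = 0  (base case)
Total: 44 + 44 + 44 + 44 + 44 + 44 + 44 + 44 + 44 + 44 + 44 + 44 + 44 + 44 + 44 + 0 = 660

660


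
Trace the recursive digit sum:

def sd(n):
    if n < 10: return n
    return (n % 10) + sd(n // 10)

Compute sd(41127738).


sd(41127738) = 8 + sd(4112773)
sd(4112773) = 3 + sd(411277)
sd(411277) = 7 + sd(41127)
sd(41127) = 7 + sd(4112)
sd(4112) = 2 + sd(411)
sd(411) = 1 + sd(41)
sd(41) = 1 + sd(4)
sd(4) = 4  (base case)
Total: 8 + 3 + 7 + 7 + 2 + 1 + 1 + 4 = 33

33


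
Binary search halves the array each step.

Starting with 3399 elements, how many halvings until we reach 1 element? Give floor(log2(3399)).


3399 / 2 = 1699
1699 / 2 = 849
849 / 2 = 424
424 / 2 = 212
212 / 2 = 106
106 / 2 = 53
53 / 2 = 26
26 / 2 = 13
13 / 2 = 6
6 / 2 = 3
3 / 2 = 1
Reached 1 after 11 halvings

11


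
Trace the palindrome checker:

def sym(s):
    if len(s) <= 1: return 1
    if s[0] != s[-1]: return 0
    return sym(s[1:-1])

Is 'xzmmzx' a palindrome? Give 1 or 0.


sym('xzmmzx'): s[0]='x' == s[-1]='x' -> check sym('zmmz')
sym('zmmz'): s[0]='z' == s[-1]='z' -> check sym('mm')
sym('mm'): s[0]='m' == s[-1]='m' -> check sym('')
sym(''): len <= 1 -> return 1  (base case)
Result: 1 (palindrome)

1


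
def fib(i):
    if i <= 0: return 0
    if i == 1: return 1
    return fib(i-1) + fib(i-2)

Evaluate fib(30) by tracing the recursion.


Computing fib(30) bottom-up:
fib(0) = 0
fib(1) = 1
fib(2) = fib(1) + fib(0) = 1 + 0 = 1
fib(3) = fib(2) + fib(1) = 1 + 1 = 2
fib(4) = fib(3) + fib(2) = 2 + 1 = 3
fib(5) = fib(4) + fib(3) = 3 + 2 = 5
fib(6) = fib(5) + fib(4) = 5 + 3 = 8
fib(7) = fib(6) + fib(5) = 8 + 5 = 13
fib(8) = fib(7) + fib(6) = 13 + 8 = 21
fib(9) = fib(8) + fib(7) = 21 + 13 = 34
fib(10) = fib(9) + fib(8) = 34 + 21 = 55
fib(11) = fib(10) + fib(9) = 55 + 34 = 89
fib(12) = fib(11) + fib(10) = 89 + 55 = 144
fib(13) = fib(12) + fib(11) = 144 + 89 = 233
fib(14) = fib(13) + fib(12) = 233 + 144 = 377
fib(15) = fib(14) + fib(13) = 377 + 233 = 610
fib(16) = fib(15) + fib(14) = 610 + 377 = 987
fib(17) = fib(16) + fib(15) = 987 + 610 = 1597
fib(18) = fib(17) + fib(16) = 1597 + 987 = 2584
fib(19) = fib(18) + fib(17) = 2584 + 1597 = 4181
fib(20) = fib(19) + fib(18) = 4181 + 2584 = 6765
fib(21) = fib(20) + fib(19) = 6765 + 4181 = 10946
fib(22) = fib(21) + fib(20) = 10946 + 6765 = 17711
fib(23) = fib(22) + fib(21) = 17711 + 10946 = 28657
fib(24) = fib(23) + fib(22) = 28657 + 17711 = 46368
fib(25) = fib(24) + fib(23) = 46368 + 28657 = 75025
fib(26) = fib(25) + fib(24) = 75025 + 46368 = 121393
fib(27) = fib(26) + fib(25) = 121393 + 75025 = 196418
fib(28) = fib(27) + fib(26) = 196418 + 121393 = 317811
fib(29) = fib(28) + fib(27) = 317811 + 196418 = 514229
fib(30) = fib(29) + fib(28) = 514229 + 317811 = 832040

832040


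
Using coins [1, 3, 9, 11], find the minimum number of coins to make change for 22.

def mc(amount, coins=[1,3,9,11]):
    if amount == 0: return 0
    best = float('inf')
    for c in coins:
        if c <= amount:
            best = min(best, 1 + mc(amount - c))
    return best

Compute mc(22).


Building up with DP:
mc(0) = 0
mc(1) = min(1+mc(0)=1+0=1) = 1
mc(2) = min(1+mc(1)=1+1=2) = 2
mc(3) = min(1+mc(2)=1+2=3, 1+mc(0)=1+0=1) = 1
mc(4) = min(1+mc(3)=1+1=2, 1+mc(1)=1+1=2) = 2
mc(5) = min(1+mc(4)=1+2=3, 1+mc(2)=1+2=3) = 3
mc(6) = min(1+mc(5)=1+3=4, 1+mc(3)=1+1=2) = 2
mc(7) = min(1+mc(6)=1+2=3, 1+mc(4)=1+2=3) = 3
mc(8) = min(1+mc(7)=1+3=4, 1+mc(5)=1+3=4) = 4
mc(9) = min(1+mc(8)=1+4=5, 1+mc(6)=1+2=3, 1+mc(0)=1+0=1) = 1
mc(10) = min(1+mc(9)=1+1=2, 1+mc(7)=1+3=4, 1+mc(1)=1+1=2) = 2
mc(11) = min(1+mc(10)=1+2=3, 1+mc(8)=1+4=5, 1+mc(2)=1+2=3, 1+mc(0)=1+0=1) = 1
mc(12) = min(1+mc(11)=1+1=2, 1+mc(9)=1+1=2, 1+mc(3)=1+1=2, 1+mc(1)=1+1=2) = 2
mc(13) = min(1+mc(12)=1+2=3, 1+mc(10)=1+2=3, 1+mc(4)=1+2=3, 1+mc(2)=1+2=3) = 3
mc(14) = min(1+mc(13)=1+3=4, 1+mc(11)=1+1=2, 1+mc(5)=1+3=4, 1+mc(3)=1+1=2) = 2
mc(15) = min(1+mc(14)=1+2=3, 1+mc(12)=1+2=3, 1+mc(6)=1+2=3, 1+mc(4)=1+2=3) = 3
mc(16) = min(1+mc(15)=1+3=4, 1+mc(13)=1+3=4, 1+mc(7)=1+3=4, 1+mc(5)=1+3=4) = 4
mc(17) = min(1+mc(16)=1+4=5, 1+mc(14)=1+2=3, 1+mc(8)=1+4=5, 1+mc(6)=1+2=3) = 3
mc(18) = min(1+mc(17)=1+3=4, 1+mc(15)=1+3=4, 1+mc(9)=1+1=2, 1+mc(7)=1+3=4) = 2
mc(19) = min(1+mc(18)=1+2=3, 1+mc(16)=1+4=5, 1+mc(10)=1+2=3, 1+mc(8)=1+4=5) = 3
mc(20) = min(1+mc(19)=1+3=4, 1+mc(17)=1+3=4, 1+mc(11)=1+1=2, 1+mc(9)=1+1=2) = 2
mc(21) = min(1+mc(20)=1+2=3, 1+mc(18)=1+2=3, 1+mc(12)=1+2=3, 1+mc(10)=1+2=3) = 3
mc(22) = min(1+mc(21)=1+3=4, 1+mc(19)=1+3=4, 1+mc(13)=1+3=4, 1+mc(11)=1+1=2) = 2

2
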